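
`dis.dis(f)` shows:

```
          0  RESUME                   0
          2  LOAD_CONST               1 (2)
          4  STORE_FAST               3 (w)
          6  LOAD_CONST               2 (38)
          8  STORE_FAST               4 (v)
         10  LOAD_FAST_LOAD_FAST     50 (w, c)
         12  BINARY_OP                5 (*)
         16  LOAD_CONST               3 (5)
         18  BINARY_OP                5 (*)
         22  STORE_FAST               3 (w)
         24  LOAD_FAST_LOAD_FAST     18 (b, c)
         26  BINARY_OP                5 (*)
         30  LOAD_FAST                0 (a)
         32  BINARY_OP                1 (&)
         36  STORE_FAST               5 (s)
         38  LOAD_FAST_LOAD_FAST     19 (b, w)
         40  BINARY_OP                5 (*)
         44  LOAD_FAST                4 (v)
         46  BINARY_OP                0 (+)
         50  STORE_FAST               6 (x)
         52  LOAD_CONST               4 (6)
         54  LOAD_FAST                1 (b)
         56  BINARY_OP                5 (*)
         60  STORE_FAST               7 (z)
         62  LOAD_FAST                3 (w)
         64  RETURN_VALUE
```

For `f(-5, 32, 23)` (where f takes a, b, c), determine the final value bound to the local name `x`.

7398

LOAD_CONST → push 2. Stack: [2]
STORE_FAST w → w=2. Stack: []
LOAD_CONST → push 38. Stack: [38]
STORE_FAST v → v=38. Stack: []
LOAD_FAST_LOAD_FAST w,c → push 2,23. Stack: [2, 23]
BINARY_OP * → 2 * 23 = 46. Stack: [46]
LOAD_CONST → push 5. Stack: [46, 5]
BINARY_OP * → 46 * 5 = 230. Stack: [230]
STORE_FAST w → w=230. Stack: []
LOAD_FAST_LOAD_FAST b,c → push 32,23. Stack: [32, 23]
BINARY_OP * → 32 * 23 = 736. Stack: [736]
LOAD_FAST a → push -5. Stack: [736, -5]
BINARY_OP & → 736 & -5 = 736. Stack: [736]
STORE_FAST s → s=736. Stack: []
LOAD_FAST_LOAD_FAST b,w → push 32,230. Stack: [32, 230]
BINARY_OP * → 32 * 230 = 7360. Stack: [7360]
LOAD_FAST v → push 38. Stack: [7360, 38]
BINARY_OP + → 7360 + 38 = 7398. Stack: [7398]
STORE_FAST x → x=7398. Stack: []
LOAD_CONST → push 6. Stack: [6]
LOAD_FAST b → push 32. Stack: [6, 32]
BINARY_OP * → 6 * 32 = 192. Stack: [192]
STORE_FAST z → z=192. Stack: []
LOAD_FAST w → push 230. Stack: [230]
RETURN_VALUE → return 230.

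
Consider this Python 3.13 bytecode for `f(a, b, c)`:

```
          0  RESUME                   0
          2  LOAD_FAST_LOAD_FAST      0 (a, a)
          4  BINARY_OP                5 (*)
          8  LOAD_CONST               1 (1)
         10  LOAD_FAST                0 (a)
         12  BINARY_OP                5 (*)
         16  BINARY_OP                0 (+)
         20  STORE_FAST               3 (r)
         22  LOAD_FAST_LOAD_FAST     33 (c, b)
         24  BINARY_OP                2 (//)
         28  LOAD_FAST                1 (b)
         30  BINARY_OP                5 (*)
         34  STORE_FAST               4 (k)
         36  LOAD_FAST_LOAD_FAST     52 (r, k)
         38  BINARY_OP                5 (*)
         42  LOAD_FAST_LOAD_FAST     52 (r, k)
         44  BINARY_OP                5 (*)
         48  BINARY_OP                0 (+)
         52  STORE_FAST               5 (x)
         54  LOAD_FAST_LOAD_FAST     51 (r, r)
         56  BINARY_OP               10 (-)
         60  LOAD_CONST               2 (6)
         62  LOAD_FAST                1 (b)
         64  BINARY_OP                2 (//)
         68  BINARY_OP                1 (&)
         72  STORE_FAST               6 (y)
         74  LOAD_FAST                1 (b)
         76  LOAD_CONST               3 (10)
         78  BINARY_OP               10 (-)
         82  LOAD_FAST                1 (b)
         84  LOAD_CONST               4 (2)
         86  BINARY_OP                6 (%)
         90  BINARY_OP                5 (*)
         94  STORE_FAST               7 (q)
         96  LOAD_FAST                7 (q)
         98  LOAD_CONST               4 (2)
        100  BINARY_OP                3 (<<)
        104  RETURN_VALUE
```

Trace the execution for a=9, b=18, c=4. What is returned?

0

LOAD_FAST_LOAD_FAST a,a → push 9,9. Stack: [9, 9]
BINARY_OP * → 9 * 9 = 81. Stack: [81]
LOAD_CONST → push 1. Stack: [81, 1]
LOAD_FAST a → push 9. Stack: [81, 1, 9]
BINARY_OP * → 1 * 9 = 9. Stack: [81, 9]
BINARY_OP + → 81 + 9 = 90. Stack: [90]
STORE_FAST r → r=90. Stack: []
LOAD_FAST_LOAD_FAST c,b → push 4,18. Stack: [4, 18]
BINARY_OP // → 4 // 18 = 0. Stack: [0]
LOAD_FAST b → push 18. Stack: [0, 18]
BINARY_OP * → 0 * 18 = 0. Stack: [0]
STORE_FAST k → k=0. Stack: []
LOAD_FAST_LOAD_FAST r,k → push 90,0. Stack: [90, 0]
BINARY_OP * → 90 * 0 = 0. Stack: [0]
LOAD_FAST_LOAD_FAST r,k → push 90,0. Stack: [0, 90, 0]
BINARY_OP * → 90 * 0 = 0. Stack: [0, 0]
BINARY_OP + → 0 + 0 = 0. Stack: [0]
STORE_FAST x → x=0. Stack: []
LOAD_FAST_LOAD_FAST r,r → push 90,90. Stack: [90, 90]
BINARY_OP - → 90 - 90 = 0. Stack: [0]
LOAD_CONST → push 6. Stack: [0, 6]
LOAD_FAST b → push 18. Stack: [0, 6, 18]
BINARY_OP // → 6 // 18 = 0. Stack: [0, 0]
BINARY_OP & → 0 & 0 = 0. Stack: [0]
STORE_FAST y → y=0. Stack: []
LOAD_FAST b → push 18. Stack: [18]
LOAD_CONST → push 10. Stack: [18, 10]
BINARY_OP - → 18 - 10 = 8. Stack: [8]
LOAD_FAST b → push 18. Stack: [8, 18]
LOAD_CONST → push 2. Stack: [8, 18, 2]
BINARY_OP % → 18 % 2 = 0. Stack: [8, 0]
BINARY_OP * → 8 * 0 = 0. Stack: [0]
STORE_FAST q → q=0. Stack: []
LOAD_FAST q → push 0. Stack: [0]
LOAD_CONST → push 2. Stack: [0, 2]
BINARY_OP << → 0 << 2 = 0. Stack: [0]
RETURN_VALUE → return 0.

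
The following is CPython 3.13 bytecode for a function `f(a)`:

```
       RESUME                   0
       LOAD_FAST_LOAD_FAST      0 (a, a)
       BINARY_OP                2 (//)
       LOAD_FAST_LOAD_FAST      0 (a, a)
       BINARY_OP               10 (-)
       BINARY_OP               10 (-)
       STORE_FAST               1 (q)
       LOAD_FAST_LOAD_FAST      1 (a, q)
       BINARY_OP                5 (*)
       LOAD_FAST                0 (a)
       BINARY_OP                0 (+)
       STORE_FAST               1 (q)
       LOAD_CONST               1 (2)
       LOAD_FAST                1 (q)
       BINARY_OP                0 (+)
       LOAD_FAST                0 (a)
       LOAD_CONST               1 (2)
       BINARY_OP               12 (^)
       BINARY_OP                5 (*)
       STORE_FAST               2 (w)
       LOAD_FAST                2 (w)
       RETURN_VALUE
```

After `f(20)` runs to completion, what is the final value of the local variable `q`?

40

LOAD_FAST_LOAD_FAST a,a → push 20,20. Stack: [20, 20]
BINARY_OP // → 20 // 20 = 1. Stack: [1]
LOAD_FAST_LOAD_FAST a,a → push 20,20. Stack: [1, 20, 20]
BINARY_OP - → 20 - 20 = 0. Stack: [1, 0]
BINARY_OP - → 1 - 0 = 1. Stack: [1]
STORE_FAST q → q=1. Stack: []
LOAD_FAST_LOAD_FAST a,q → push 20,1. Stack: [20, 1]
BINARY_OP * → 20 * 1 = 20. Stack: [20]
LOAD_FAST a → push 20. Stack: [20, 20]
BINARY_OP + → 20 + 20 = 40. Stack: [40]
STORE_FAST q → q=40. Stack: []
LOAD_CONST → push 2. Stack: [2]
LOAD_FAST q → push 40. Stack: [2, 40]
BINARY_OP + → 2 + 40 = 42. Stack: [42]
LOAD_FAST a → push 20. Stack: [42, 20]
LOAD_CONST → push 2. Stack: [42, 20, 2]
BINARY_OP ^ → 20 ^ 2 = 22. Stack: [42, 22]
BINARY_OP * → 42 * 22 = 924. Stack: [924]
STORE_FAST w → w=924. Stack: []
LOAD_FAST w → push 924. Stack: [924]
RETURN_VALUE → return 924.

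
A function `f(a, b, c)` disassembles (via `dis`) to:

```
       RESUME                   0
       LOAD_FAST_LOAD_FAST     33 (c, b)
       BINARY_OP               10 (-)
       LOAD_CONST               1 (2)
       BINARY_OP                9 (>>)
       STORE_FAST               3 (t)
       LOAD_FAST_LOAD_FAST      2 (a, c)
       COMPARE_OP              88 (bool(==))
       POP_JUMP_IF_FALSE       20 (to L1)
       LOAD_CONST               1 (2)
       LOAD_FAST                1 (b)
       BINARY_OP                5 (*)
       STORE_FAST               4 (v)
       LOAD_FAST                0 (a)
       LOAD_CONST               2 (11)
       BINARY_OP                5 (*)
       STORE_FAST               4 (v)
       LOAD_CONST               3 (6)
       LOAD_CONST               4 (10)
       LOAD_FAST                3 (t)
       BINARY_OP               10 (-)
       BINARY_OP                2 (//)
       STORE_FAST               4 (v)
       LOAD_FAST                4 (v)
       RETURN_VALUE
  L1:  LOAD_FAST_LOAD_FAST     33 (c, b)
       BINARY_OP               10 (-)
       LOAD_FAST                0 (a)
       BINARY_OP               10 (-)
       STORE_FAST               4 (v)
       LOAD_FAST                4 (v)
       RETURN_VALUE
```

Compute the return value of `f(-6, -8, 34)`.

LOAD_FAST_LOAD_FAST c,b → push 34,-8. Stack: [34, -8]
BINARY_OP - → 34 - -8 = 42. Stack: [42]
LOAD_CONST → push 2. Stack: [42, 2]
BINARY_OP >> → 42 >> 2 = 10. Stack: [10]
STORE_FAST t → t=10. Stack: []
LOAD_FAST_LOAD_FAST a,c → push -6,34. Stack: [-6, 34]
COMPARE_OP bool(==) → -6 vs 34 = False. Stack: [False]
POP_JUMP_IF_FALSE → pop False; jump. Stack: []
LOAD_FAST_LOAD_FAST c,b → push 34,-8. Stack: [34, -8]
BINARY_OP - → 34 - -8 = 42. Stack: [42]
LOAD_FAST a → push -6. Stack: [42, -6]
BINARY_OP - → 42 - -6 = 48. Stack: [48]
STORE_FAST v → v=48. Stack: []
LOAD_FAST v → push 48. Stack: [48]
RETURN_VALUE → return 48.

48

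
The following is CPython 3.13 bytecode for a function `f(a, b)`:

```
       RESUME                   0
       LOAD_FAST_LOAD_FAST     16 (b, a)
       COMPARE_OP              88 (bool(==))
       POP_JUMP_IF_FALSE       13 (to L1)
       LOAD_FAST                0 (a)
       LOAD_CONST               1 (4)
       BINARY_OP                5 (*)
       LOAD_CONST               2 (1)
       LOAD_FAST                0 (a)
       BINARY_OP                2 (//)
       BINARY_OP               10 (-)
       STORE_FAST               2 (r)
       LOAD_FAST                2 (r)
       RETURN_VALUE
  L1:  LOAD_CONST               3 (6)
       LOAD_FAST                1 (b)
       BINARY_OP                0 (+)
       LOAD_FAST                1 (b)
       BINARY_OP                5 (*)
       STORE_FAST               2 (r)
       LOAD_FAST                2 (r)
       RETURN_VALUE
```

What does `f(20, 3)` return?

27

LOAD_FAST_LOAD_FAST b,a → push 3,20. Stack: [3, 20]
COMPARE_OP bool(==) → 3 vs 20 = False. Stack: [False]
POP_JUMP_IF_FALSE → pop False; jump. Stack: []
LOAD_CONST → push 6. Stack: [6]
LOAD_FAST b → push 3. Stack: [6, 3]
BINARY_OP + → 6 + 3 = 9. Stack: [9]
LOAD_FAST b → push 3. Stack: [9, 3]
BINARY_OP * → 9 * 3 = 27. Stack: [27]
STORE_FAST r → r=27. Stack: []
LOAD_FAST r → push 27. Stack: [27]
RETURN_VALUE → return 27.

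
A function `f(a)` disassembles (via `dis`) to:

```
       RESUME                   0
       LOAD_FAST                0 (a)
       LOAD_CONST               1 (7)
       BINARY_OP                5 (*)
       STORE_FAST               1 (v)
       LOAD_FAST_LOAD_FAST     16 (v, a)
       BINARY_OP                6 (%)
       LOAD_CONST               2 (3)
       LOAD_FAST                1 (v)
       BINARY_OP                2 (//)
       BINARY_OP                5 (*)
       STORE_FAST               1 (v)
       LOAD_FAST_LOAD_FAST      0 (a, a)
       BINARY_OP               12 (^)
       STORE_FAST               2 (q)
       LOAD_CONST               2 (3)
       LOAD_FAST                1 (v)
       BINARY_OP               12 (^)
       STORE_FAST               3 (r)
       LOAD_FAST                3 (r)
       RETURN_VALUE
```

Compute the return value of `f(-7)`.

LOAD_FAST a → push -7. Stack: [-7]
LOAD_CONST → push 7. Stack: [-7, 7]
BINARY_OP * → -7 * 7 = -49. Stack: [-49]
STORE_FAST v → v=-49. Stack: []
LOAD_FAST_LOAD_FAST v,a → push -49,-7. Stack: [-49, -7]
BINARY_OP % → -49 % -7 = 0. Stack: [0]
LOAD_CONST → push 3. Stack: [0, 3]
LOAD_FAST v → push -49. Stack: [0, 3, -49]
BINARY_OP // → 3 // -49 = -1. Stack: [0, -1]
BINARY_OP * → 0 * -1 = 0. Stack: [0]
STORE_FAST v → v=0. Stack: []
LOAD_FAST_LOAD_FAST a,a → push -7,-7. Stack: [-7, -7]
BINARY_OP ^ → -7 ^ -7 = 0. Stack: [0]
STORE_FAST q → q=0. Stack: []
LOAD_CONST → push 3. Stack: [3]
LOAD_FAST v → push 0. Stack: [3, 0]
BINARY_OP ^ → 3 ^ 0 = 3. Stack: [3]
STORE_FAST r → r=3. Stack: []
LOAD_FAST r → push 3. Stack: [3]
RETURN_VALUE → return 3.

3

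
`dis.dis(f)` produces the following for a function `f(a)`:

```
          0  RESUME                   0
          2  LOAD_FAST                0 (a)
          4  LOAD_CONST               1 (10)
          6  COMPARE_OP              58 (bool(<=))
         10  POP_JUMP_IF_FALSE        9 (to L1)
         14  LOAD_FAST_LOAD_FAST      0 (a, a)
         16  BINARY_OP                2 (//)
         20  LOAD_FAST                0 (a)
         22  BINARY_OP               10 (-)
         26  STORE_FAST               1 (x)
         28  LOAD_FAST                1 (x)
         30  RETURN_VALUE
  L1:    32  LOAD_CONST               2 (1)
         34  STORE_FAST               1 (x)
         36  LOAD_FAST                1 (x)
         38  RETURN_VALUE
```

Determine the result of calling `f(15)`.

1

LOAD_FAST a → push 15. Stack: [15]
LOAD_CONST → push 10. Stack: [15, 10]
COMPARE_OP bool(<=) → 15 vs 10 = False. Stack: [False]
POP_JUMP_IF_FALSE → pop False; jump. Stack: []
LOAD_CONST → push 1. Stack: [1]
STORE_FAST x → x=1. Stack: []
LOAD_FAST x → push 1. Stack: [1]
RETURN_VALUE → return 1.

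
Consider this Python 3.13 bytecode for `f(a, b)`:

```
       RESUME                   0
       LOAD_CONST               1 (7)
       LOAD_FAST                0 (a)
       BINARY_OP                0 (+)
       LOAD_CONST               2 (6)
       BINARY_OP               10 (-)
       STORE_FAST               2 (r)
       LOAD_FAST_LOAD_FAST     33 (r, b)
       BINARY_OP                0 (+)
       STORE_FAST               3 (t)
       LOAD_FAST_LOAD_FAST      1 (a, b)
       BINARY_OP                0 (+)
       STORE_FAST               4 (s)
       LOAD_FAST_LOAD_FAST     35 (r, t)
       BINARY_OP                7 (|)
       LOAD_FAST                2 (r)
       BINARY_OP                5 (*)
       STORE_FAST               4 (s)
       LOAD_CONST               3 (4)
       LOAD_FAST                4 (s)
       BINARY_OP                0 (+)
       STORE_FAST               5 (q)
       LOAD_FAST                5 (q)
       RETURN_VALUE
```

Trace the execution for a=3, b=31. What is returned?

160

LOAD_CONST → push 7. Stack: [7]
LOAD_FAST a → push 3. Stack: [7, 3]
BINARY_OP + → 7 + 3 = 10. Stack: [10]
LOAD_CONST → push 6. Stack: [10, 6]
BINARY_OP - → 10 - 6 = 4. Stack: [4]
STORE_FAST r → r=4. Stack: []
LOAD_FAST_LOAD_FAST r,b → push 4,31. Stack: [4, 31]
BINARY_OP + → 4 + 31 = 35. Stack: [35]
STORE_FAST t → t=35. Stack: []
LOAD_FAST_LOAD_FAST a,b → push 3,31. Stack: [3, 31]
BINARY_OP + → 3 + 31 = 34. Stack: [34]
STORE_FAST s → s=34. Stack: []
LOAD_FAST_LOAD_FAST r,t → push 4,35. Stack: [4, 35]
BINARY_OP | → 4 | 35 = 39. Stack: [39]
LOAD_FAST r → push 4. Stack: [39, 4]
BINARY_OP * → 39 * 4 = 156. Stack: [156]
STORE_FAST s → s=156. Stack: []
LOAD_CONST → push 4. Stack: [4]
LOAD_FAST s → push 156. Stack: [4, 156]
BINARY_OP + → 4 + 156 = 160. Stack: [160]
STORE_FAST q → q=160. Stack: []
LOAD_FAST q → push 160. Stack: [160]
RETURN_VALUE → return 160.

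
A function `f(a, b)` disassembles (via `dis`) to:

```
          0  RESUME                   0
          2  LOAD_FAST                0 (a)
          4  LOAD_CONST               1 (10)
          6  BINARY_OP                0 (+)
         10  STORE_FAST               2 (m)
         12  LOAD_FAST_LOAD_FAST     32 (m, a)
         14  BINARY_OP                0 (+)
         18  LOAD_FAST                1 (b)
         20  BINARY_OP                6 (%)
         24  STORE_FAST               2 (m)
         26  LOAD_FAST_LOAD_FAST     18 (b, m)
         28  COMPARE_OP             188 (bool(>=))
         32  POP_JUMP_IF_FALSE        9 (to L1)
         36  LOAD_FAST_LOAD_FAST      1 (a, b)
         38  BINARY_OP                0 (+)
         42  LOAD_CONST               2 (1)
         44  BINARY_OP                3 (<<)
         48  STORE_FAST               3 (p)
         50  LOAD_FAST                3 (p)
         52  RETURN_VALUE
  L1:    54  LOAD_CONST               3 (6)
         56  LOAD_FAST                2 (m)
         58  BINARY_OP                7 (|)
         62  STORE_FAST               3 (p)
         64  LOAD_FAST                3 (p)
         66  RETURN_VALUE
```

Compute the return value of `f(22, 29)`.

102

LOAD_FAST a → push 22. Stack: [22]
LOAD_CONST → push 10. Stack: [22, 10]
BINARY_OP + → 22 + 10 = 32. Stack: [32]
STORE_FAST m → m=32. Stack: []
LOAD_FAST_LOAD_FAST m,a → push 32,22. Stack: [32, 22]
BINARY_OP + → 32 + 22 = 54. Stack: [54]
LOAD_FAST b → push 29. Stack: [54, 29]
BINARY_OP % → 54 % 29 = 25. Stack: [25]
STORE_FAST m → m=25. Stack: []
LOAD_FAST_LOAD_FAST b,m → push 29,25. Stack: [29, 25]
COMPARE_OP bool(>=) → 29 vs 25 = True. Stack: [True]
POP_JUMP_IF_FALSE → pop True; no jump. Stack: []
LOAD_FAST_LOAD_FAST a,b → push 22,29. Stack: [22, 29]
BINARY_OP + → 22 + 29 = 51. Stack: [51]
LOAD_CONST → push 1. Stack: [51, 1]
BINARY_OP << → 51 << 1 = 102. Stack: [102]
STORE_FAST p → p=102. Stack: []
LOAD_FAST p → push 102. Stack: [102]
RETURN_VALUE → return 102.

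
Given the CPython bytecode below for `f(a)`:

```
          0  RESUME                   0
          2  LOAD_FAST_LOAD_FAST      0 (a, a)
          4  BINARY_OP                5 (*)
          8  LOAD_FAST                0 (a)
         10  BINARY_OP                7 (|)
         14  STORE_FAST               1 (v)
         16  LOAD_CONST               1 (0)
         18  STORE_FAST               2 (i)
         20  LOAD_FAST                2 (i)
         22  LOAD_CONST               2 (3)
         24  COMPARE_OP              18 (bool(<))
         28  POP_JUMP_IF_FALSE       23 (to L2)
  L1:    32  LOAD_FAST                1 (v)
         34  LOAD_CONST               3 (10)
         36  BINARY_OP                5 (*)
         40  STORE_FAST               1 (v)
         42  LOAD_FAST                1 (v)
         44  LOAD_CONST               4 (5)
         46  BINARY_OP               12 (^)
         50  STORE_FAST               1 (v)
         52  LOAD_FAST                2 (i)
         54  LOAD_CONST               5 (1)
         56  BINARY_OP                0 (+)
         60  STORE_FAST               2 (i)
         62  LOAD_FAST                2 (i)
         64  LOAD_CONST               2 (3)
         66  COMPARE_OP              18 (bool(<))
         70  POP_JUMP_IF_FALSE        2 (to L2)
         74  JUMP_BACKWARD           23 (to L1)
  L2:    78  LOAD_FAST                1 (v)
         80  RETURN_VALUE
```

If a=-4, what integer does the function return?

-3453

LOAD_FAST_LOAD_FAST a,a → push -4,-4. Stack: [-4, -4]
BINARY_OP * → -4 * -4 = 16. Stack: [16]
LOAD_FAST a → push -4. Stack: [16, -4]
BINARY_OP | → 16 | -4 = -4. Stack: [-4]
STORE_FAST v → v=-4. Stack: []
LOAD_CONST → push 0. Stack: [0]
STORE_FAST i → i=0. Stack: []
LOAD_FAST i → push 0. Stack: [0]
LOAD_CONST → push 3. Stack: [0, 3]
COMPARE_OP bool(<) → 0 vs 3 = True. Stack: [True]
POP_JUMP_IF_FALSE → pop True; no jump. Stack: []
LOAD_FAST v → push -4. Stack: [-4]
LOAD_CONST → push 10. Stack: [-4, 10]
BINARY_OP * → -4 * 10 = -40. Stack: [-40]
STORE_FAST v → v=-40. Stack: []
LOAD_FAST v → push -40. Stack: [-40]
LOAD_CONST → push 5. Stack: [-40, 5]
BINARY_OP ^ → -40 ^ 5 = -35. Stack: [-35]
STORE_FAST v → v=-35. Stack: []
LOAD_FAST i → push 0. Stack: [0]
LOAD_CONST → push 1. Stack: [0, 1]
BINARY_OP + → 0 + 1 = 1. Stack: [1]
STORE_FAST i → i=1. Stack: []
LOAD_FAST i → push 1. Stack: [1]
LOAD_CONST → push 3. Stack: [1, 3]
COMPARE_OP bool(<) → 1 vs 3 = True. Stack: [True]
POP_JUMP_IF_FALSE → pop True; no jump. Stack: []
LOAD_FAST v → push -35. Stack: [-35]
LOAD_CONST → push 10. Stack: [-35, 10]
BINARY_OP * → -35 * 10 = -350. Stack: [-350]
STORE_FAST v → v=-350. Stack: []
LOAD_FAST v → push -350. Stack: [-350]
LOAD_CONST → push 5. Stack: [-350, 5]
BINARY_OP ^ → -350 ^ 5 = -345. Stack: [-345]
STORE_FAST v → v=-345. Stack: []
LOAD_FAST i → push 1. Stack: [1]
LOAD_CONST → push 1. Stack: [1, 1]
BINARY_OP + → 1 + 1 = 2. Stack: [2]
STORE_FAST i → i=2. Stack: []
LOAD_FAST i → push 2. Stack: [2]
LOAD_CONST → push 3. Stack: [2, 3]
COMPARE_OP bool(<) → 2 vs 3 = True. Stack: [True]
POP_JUMP_IF_FALSE → pop True; no jump. Stack: []
LOAD_FAST v → push -345. Stack: [-345]
LOAD_CONST → push 10. Stack: [-345, 10]
BINARY_OP * → -345 * 10 = -3450. Stack: [-3450]
STORE_FAST v → v=-3450. Stack: []
LOAD_FAST v → push -3450. Stack: [-3450]
LOAD_CONST → push 5. Stack: [-3450, 5]
BINARY_OP ^ → -3450 ^ 5 = -3453. Stack: [-3453]
STORE_FAST v → v=-3453. Stack: []
LOAD_FAST i → push 2. Stack: [2]
LOAD_CONST → push 1. Stack: [2, 1]
BINARY_OP + → 2 + 1 = 3. Stack: [3]
STORE_FAST i → i=3. Stack: []
LOAD_FAST i → push 3. Stack: [3]
LOAD_CONST → push 3. Stack: [3, 3]
COMPARE_OP bool(<) → 3 vs 3 = False. Stack: [False]
POP_JUMP_IF_FALSE → pop False; jump. Stack: []
LOAD_FAST v → push -3453. Stack: [-3453]
RETURN_VALUE → return -3453.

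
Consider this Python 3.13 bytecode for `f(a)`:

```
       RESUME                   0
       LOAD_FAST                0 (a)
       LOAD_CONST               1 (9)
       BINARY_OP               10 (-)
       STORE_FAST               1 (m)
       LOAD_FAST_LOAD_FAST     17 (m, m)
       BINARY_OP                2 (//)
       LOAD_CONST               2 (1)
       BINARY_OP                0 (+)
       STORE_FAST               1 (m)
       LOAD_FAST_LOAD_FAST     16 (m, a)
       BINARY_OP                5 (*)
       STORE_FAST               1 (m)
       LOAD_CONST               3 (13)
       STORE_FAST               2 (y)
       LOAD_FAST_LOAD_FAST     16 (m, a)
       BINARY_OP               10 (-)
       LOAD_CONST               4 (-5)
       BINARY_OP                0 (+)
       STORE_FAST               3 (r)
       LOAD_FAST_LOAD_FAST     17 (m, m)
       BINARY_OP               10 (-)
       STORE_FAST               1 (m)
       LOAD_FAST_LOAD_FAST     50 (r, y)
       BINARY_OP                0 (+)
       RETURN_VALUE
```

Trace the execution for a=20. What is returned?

LOAD_FAST a → push 20. Stack: [20]
LOAD_CONST → push 9. Stack: [20, 9]
BINARY_OP - → 20 - 9 = 11. Stack: [11]
STORE_FAST m → m=11. Stack: []
LOAD_FAST_LOAD_FAST m,m → push 11,11. Stack: [11, 11]
BINARY_OP // → 11 // 11 = 1. Stack: [1]
LOAD_CONST → push 1. Stack: [1, 1]
BINARY_OP + → 1 + 1 = 2. Stack: [2]
STORE_FAST m → m=2. Stack: []
LOAD_FAST_LOAD_FAST m,a → push 2,20. Stack: [2, 20]
BINARY_OP * → 2 * 20 = 40. Stack: [40]
STORE_FAST m → m=40. Stack: []
LOAD_CONST → push 13. Stack: [13]
STORE_FAST y → y=13. Stack: []
LOAD_FAST_LOAD_FAST m,a → push 40,20. Stack: [40, 20]
BINARY_OP - → 40 - 20 = 20. Stack: [20]
LOAD_CONST → push -5. Stack: [20, -5]
BINARY_OP + → 20 + -5 = 15. Stack: [15]
STORE_FAST r → r=15. Stack: []
LOAD_FAST_LOAD_FAST m,m → push 40,40. Stack: [40, 40]
BINARY_OP - → 40 - 40 = 0. Stack: [0]
STORE_FAST m → m=0. Stack: []
LOAD_FAST_LOAD_FAST r,y → push 15,13. Stack: [15, 13]
BINARY_OP + → 15 + 13 = 28. Stack: [28]
RETURN_VALUE → return 28.

28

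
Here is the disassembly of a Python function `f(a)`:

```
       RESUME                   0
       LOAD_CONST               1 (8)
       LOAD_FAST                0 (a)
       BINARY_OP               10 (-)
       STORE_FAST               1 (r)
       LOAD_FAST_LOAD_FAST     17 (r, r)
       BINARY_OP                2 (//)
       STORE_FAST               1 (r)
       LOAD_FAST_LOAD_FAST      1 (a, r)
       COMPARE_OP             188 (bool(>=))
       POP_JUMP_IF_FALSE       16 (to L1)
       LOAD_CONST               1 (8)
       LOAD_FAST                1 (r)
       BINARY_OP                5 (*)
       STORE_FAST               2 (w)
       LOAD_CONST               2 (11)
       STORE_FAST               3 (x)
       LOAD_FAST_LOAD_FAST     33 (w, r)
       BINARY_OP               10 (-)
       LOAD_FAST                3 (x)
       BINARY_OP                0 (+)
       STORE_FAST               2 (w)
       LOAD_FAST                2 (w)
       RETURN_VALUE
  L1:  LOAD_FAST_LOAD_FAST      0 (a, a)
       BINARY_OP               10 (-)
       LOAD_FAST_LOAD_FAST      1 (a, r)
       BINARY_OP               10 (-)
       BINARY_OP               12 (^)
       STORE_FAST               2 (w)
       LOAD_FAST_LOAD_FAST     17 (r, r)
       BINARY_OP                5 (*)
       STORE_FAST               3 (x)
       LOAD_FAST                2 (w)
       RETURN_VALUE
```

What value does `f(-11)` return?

LOAD_CONST → push 8. Stack: [8]
LOAD_FAST a → push -11. Stack: [8, -11]
BINARY_OP - → 8 - -11 = 19. Stack: [19]
STORE_FAST r → r=19. Stack: []
LOAD_FAST_LOAD_FAST r,r → push 19,19. Stack: [19, 19]
BINARY_OP // → 19 // 19 = 1. Stack: [1]
STORE_FAST r → r=1. Stack: []
LOAD_FAST_LOAD_FAST a,r → push -11,1. Stack: [-11, 1]
COMPARE_OP bool(>=) → -11 vs 1 = False. Stack: [False]
POP_JUMP_IF_FALSE → pop False; jump. Stack: []
LOAD_FAST_LOAD_FAST a,a → push -11,-11. Stack: [-11, -11]
BINARY_OP - → -11 - -11 = 0. Stack: [0]
LOAD_FAST_LOAD_FAST a,r → push -11,1. Stack: [0, -11, 1]
BINARY_OP - → -11 - 1 = -12. Stack: [0, -12]
BINARY_OP ^ → 0 ^ -12 = -12. Stack: [-12]
STORE_FAST w → w=-12. Stack: []
LOAD_FAST_LOAD_FAST r,r → push 1,1. Stack: [1, 1]
BINARY_OP * → 1 * 1 = 1. Stack: [1]
STORE_FAST x → x=1. Stack: []
LOAD_FAST w → push -12. Stack: [-12]
RETURN_VALUE → return -12.

-12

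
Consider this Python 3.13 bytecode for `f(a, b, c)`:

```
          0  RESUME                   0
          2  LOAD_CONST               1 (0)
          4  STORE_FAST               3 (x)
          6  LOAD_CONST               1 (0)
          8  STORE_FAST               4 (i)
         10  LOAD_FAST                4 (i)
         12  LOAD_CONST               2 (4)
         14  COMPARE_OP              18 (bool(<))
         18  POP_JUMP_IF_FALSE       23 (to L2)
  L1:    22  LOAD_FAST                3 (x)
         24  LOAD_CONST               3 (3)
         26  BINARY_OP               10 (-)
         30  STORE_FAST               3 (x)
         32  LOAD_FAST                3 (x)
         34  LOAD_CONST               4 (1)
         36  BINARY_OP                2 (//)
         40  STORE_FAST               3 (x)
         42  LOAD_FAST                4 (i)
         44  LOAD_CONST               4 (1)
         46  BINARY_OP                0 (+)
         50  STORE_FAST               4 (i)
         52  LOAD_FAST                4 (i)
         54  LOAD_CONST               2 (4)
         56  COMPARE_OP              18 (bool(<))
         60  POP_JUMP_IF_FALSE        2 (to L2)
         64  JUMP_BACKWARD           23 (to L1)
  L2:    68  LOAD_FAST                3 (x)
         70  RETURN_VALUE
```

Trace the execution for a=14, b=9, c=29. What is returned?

-12

LOAD_CONST → push 0
STORE_FAST x → x=0
LOAD_CONST → push 0
STORE_FAST i → i=0
LOAD_FAST i → push 0
LOAD_CONST → push 4
COMPARE_OP bool(<) → 0 vs 4 = True
POP_JUMP_IF_FALSE → pop True; no jump
LOAD_FAST x → push 0
LOAD_CONST → push 3
BINARY_OP - → 0 - 3 = -3
STORE_FAST x → x=-3
LOAD_FAST x → push -3
LOAD_CONST → push 1
BINARY_OP // → -3 // 1 = -3
STORE_FAST x → x=-3
LOAD_FAST i → push 0
LOAD_CONST → push 1
BINARY_OP + → 0 + 1 = 1
STORE_FAST i → i=1
LOAD_FAST i → push 1
LOAD_CONST → push 4
COMPARE_OP bool(<) → 1 vs 4 = True
POP_JUMP_IF_FALSE → pop True; no jump
LOAD_FAST x → push -3
LOAD_CONST → push 3
BINARY_OP - → -3 - 3 = -6
STORE_FAST x → x=-6
LOAD_FAST x → push -6
LOAD_CONST → push 1
BINARY_OP // → -6 // 1 = -6
STORE_FAST x → x=-6
LOAD_FAST i → push 1
LOAD_CONST → push 1
BINARY_OP + → 1 + 1 = 2
STORE_FAST i → i=2
LOAD_FAST i → push 2
LOAD_CONST → push 4
COMPARE_OP bool(<) → 2 vs 4 = True
POP_JUMP_IF_FALSE → pop True; no jump
LOAD_FAST x → push -6
LOAD_CONST → push 3
BINARY_OP - → -6 - 3 = -9
STORE_FAST x → x=-9
LOAD_FAST x → push -9
LOAD_CONST → push 1
BINARY_OP // → -9 // 1 = -9
STORE_FAST x → x=-9
LOAD_FAST i → push 2
LOAD_CONST → push 1
BINARY_OP + → 2 + 1 = 3
STORE_FAST i → i=3
LOAD_FAST i → push 3
LOAD_CONST → push 4
COMPARE_OP bool(<) → 3 vs 4 = True
POP_JUMP_IF_FALSE → pop True; no jump
LOAD_FAST x → push -9
LOAD_CONST → push 3
BINARY_OP - → -9 - 3 = -12
STORE_FAST x → x=-12
LOAD_FAST x → push -12
LOAD_CONST → push 1
BINARY_OP // → -12 // 1 = -12
STORE_FAST x → x=-12
LOAD_FAST i → push 3
LOAD_CONST → push 1
BINARY_OP + → 3 + 1 = 4
STORE_FAST i → i=4
LOAD_FAST i → push 4
LOAD_CONST → push 4
COMPARE_OP bool(<) → 4 vs 4 = False
POP_JUMP_IF_FALSE → pop False; jump
LOAD_FAST x → push -12
RETURN_VALUE → return -12.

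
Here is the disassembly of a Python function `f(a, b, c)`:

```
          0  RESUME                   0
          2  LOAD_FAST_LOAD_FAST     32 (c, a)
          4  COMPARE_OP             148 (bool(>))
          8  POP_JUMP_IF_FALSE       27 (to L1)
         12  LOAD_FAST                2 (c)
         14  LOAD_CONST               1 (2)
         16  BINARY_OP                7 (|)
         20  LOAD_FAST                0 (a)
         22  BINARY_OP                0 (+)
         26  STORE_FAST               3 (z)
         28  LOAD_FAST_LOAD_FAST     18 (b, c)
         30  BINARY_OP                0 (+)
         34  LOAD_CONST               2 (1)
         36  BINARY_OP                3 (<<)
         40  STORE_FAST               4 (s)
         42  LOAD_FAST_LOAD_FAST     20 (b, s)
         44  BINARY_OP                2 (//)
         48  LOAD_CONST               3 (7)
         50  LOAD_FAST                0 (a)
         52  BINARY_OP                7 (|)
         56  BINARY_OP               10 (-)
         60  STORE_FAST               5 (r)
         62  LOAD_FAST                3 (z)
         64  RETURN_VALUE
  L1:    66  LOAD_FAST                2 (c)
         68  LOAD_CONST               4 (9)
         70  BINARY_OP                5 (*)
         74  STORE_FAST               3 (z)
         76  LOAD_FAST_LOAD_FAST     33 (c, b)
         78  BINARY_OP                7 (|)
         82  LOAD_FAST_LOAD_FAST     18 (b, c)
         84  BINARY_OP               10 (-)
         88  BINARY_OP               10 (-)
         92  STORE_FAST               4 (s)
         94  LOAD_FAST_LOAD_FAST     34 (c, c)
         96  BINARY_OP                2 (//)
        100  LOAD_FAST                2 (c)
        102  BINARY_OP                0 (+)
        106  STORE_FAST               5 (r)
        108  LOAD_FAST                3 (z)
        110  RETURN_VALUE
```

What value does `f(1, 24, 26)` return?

27

LOAD_FAST_LOAD_FAST c,a → push 26,1. Stack: [26, 1]
COMPARE_OP bool(>) → 26 vs 1 = True. Stack: [True]
POP_JUMP_IF_FALSE → pop True; no jump. Stack: []
LOAD_FAST c → push 26. Stack: [26]
LOAD_CONST → push 2. Stack: [26, 2]
BINARY_OP | → 26 | 2 = 26. Stack: [26]
LOAD_FAST a → push 1. Stack: [26, 1]
BINARY_OP + → 26 + 1 = 27. Stack: [27]
STORE_FAST z → z=27. Stack: []
LOAD_FAST_LOAD_FAST b,c → push 24,26. Stack: [24, 26]
BINARY_OP + → 24 + 26 = 50. Stack: [50]
LOAD_CONST → push 1. Stack: [50, 1]
BINARY_OP << → 50 << 1 = 100. Stack: [100]
STORE_FAST s → s=100. Stack: []
LOAD_FAST_LOAD_FAST b,s → push 24,100. Stack: [24, 100]
BINARY_OP // → 24 // 100 = 0. Stack: [0]
LOAD_CONST → push 7. Stack: [0, 7]
LOAD_FAST a → push 1. Stack: [0, 7, 1]
BINARY_OP | → 7 | 1 = 7. Stack: [0, 7]
BINARY_OP - → 0 - 7 = -7. Stack: [-7]
STORE_FAST r → r=-7. Stack: []
LOAD_FAST z → push 27. Stack: [27]
RETURN_VALUE → return 27.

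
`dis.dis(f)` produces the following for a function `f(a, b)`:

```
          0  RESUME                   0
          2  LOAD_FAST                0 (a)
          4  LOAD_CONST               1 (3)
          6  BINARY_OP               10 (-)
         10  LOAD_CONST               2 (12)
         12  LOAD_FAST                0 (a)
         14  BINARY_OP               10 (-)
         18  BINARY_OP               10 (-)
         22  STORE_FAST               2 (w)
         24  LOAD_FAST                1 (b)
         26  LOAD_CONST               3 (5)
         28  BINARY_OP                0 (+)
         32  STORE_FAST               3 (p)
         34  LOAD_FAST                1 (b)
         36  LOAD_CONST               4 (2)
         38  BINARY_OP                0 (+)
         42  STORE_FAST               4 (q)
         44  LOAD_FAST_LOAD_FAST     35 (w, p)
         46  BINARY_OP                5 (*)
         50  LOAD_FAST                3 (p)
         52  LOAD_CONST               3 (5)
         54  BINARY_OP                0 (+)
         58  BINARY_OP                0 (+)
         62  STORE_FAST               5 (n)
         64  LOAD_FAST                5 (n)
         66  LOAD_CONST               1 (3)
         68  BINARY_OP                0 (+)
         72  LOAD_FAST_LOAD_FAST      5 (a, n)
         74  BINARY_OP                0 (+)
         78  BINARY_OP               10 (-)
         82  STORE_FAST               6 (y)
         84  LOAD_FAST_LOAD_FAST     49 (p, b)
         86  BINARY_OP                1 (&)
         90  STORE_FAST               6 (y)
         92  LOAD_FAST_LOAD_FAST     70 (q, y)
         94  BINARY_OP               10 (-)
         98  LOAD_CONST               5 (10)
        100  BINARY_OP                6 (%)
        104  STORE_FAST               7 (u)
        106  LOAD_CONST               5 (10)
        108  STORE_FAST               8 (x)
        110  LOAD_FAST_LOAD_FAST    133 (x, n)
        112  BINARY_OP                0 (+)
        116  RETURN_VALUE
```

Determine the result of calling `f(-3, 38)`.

-845

LOAD_FAST a → push -3. Stack: [-3]
LOAD_CONST → push 3. Stack: [-3, 3]
BINARY_OP - → -3 - 3 = -6. Stack: [-6]
LOAD_CONST → push 12. Stack: [-6, 12]
LOAD_FAST a → push -3. Stack: [-6, 12, -3]
BINARY_OP - → 12 - -3 = 15. Stack: [-6, 15]
BINARY_OP - → -6 - 15 = -21. Stack: [-21]
STORE_FAST w → w=-21. Stack: []
LOAD_FAST b → push 38. Stack: [38]
LOAD_CONST → push 5. Stack: [38, 5]
BINARY_OP + → 38 + 5 = 43. Stack: [43]
STORE_FAST p → p=43. Stack: []
LOAD_FAST b → push 38. Stack: [38]
LOAD_CONST → push 2. Stack: [38, 2]
BINARY_OP + → 38 + 2 = 40. Stack: [40]
STORE_FAST q → q=40. Stack: []
LOAD_FAST_LOAD_FAST w,p → push -21,43. Stack: [-21, 43]
BINARY_OP * → -21 * 43 = -903. Stack: [-903]
LOAD_FAST p → push 43. Stack: [-903, 43]
LOAD_CONST → push 5. Stack: [-903, 43, 5]
BINARY_OP + → 43 + 5 = 48. Stack: [-903, 48]
BINARY_OP + → -903 + 48 = -855. Stack: [-855]
STORE_FAST n → n=-855. Stack: []
LOAD_FAST n → push -855. Stack: [-855]
LOAD_CONST → push 3. Stack: [-855, 3]
BINARY_OP + → -855 + 3 = -852. Stack: [-852]
LOAD_FAST_LOAD_FAST a,n → push -3,-855. Stack: [-852, -3, -855]
BINARY_OP + → -3 + -855 = -858. Stack: [-852, -858]
BINARY_OP - → -852 - -858 = 6. Stack: [6]
STORE_FAST y → y=6. Stack: []
LOAD_FAST_LOAD_FAST p,b → push 43,38. Stack: [43, 38]
BINARY_OP & → 43 & 38 = 34. Stack: [34]
STORE_FAST y → y=34. Stack: []
LOAD_FAST_LOAD_FAST q,y → push 40,34. Stack: [40, 34]
BINARY_OP - → 40 - 34 = 6. Stack: [6]
LOAD_CONST → push 10. Stack: [6, 10]
BINARY_OP % → 6 % 10 = 6. Stack: [6]
STORE_FAST u → u=6. Stack: []
LOAD_CONST → push 10. Stack: [10]
STORE_FAST x → x=10. Stack: []
LOAD_FAST_LOAD_FAST x,n → push 10,-855. Stack: [10, -855]
BINARY_OP + → 10 + -855 = -845. Stack: [-845]
RETURN_VALUE → return -845.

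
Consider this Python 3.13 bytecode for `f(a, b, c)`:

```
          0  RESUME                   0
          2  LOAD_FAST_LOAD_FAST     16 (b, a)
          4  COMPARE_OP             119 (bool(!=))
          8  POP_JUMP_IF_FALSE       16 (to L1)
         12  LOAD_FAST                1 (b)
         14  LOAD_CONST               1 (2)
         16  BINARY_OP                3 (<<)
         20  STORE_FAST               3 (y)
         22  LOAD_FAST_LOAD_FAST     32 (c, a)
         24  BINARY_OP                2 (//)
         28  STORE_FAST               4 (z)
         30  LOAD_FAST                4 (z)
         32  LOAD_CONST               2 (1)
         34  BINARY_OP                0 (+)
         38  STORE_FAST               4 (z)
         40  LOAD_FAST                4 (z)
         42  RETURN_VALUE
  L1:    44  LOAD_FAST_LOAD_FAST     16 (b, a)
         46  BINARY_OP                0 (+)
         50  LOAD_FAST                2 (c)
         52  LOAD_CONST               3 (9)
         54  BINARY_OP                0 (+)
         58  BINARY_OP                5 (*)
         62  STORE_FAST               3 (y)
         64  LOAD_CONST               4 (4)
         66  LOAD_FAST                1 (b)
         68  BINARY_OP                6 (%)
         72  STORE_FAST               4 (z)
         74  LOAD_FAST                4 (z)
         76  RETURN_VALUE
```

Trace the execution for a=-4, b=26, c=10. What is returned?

-2

LOAD_FAST_LOAD_FAST b,a → push 26,-4. Stack: [26, -4]
COMPARE_OP bool(!=) → 26 vs -4 = True. Stack: [True]
POP_JUMP_IF_FALSE → pop True; no jump. Stack: []
LOAD_FAST b → push 26. Stack: [26]
LOAD_CONST → push 2. Stack: [26, 2]
BINARY_OP << → 26 << 2 = 104. Stack: [104]
STORE_FAST y → y=104. Stack: []
LOAD_FAST_LOAD_FAST c,a → push 10,-4. Stack: [10, -4]
BINARY_OP // → 10 // -4 = -3. Stack: [-3]
STORE_FAST z → z=-3. Stack: []
LOAD_FAST z → push -3. Stack: [-3]
LOAD_CONST → push 1. Stack: [-3, 1]
BINARY_OP + → -3 + 1 = -2. Stack: [-2]
STORE_FAST z → z=-2. Stack: []
LOAD_FAST z → push -2. Stack: [-2]
RETURN_VALUE → return -2.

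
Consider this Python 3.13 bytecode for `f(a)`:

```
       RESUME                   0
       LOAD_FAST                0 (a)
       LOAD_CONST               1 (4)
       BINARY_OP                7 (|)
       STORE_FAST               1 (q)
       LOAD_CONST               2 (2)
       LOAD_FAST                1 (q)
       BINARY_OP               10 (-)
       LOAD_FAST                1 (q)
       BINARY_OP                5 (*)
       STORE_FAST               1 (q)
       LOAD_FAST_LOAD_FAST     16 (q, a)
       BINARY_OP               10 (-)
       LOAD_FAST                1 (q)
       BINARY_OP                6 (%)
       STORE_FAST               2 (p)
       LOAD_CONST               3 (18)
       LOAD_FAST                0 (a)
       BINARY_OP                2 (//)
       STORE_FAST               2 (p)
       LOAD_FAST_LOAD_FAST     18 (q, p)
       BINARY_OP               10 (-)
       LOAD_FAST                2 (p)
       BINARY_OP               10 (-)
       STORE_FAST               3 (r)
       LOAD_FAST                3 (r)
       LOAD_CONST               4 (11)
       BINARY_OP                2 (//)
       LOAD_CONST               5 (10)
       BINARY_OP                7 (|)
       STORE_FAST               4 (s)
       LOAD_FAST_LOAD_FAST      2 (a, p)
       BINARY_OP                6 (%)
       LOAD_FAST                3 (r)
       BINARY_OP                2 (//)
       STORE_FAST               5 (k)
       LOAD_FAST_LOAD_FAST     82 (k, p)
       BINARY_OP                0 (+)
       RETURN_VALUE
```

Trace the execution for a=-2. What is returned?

-10

LOAD_FAST a → push -2. Stack: [-2]
LOAD_CONST → push 4. Stack: [-2, 4]
BINARY_OP | → -2 | 4 = -2. Stack: [-2]
STORE_FAST q → q=-2. Stack: []
LOAD_CONST → push 2. Stack: [2]
LOAD_FAST q → push -2. Stack: [2, -2]
BINARY_OP - → 2 - -2 = 4. Stack: [4]
LOAD_FAST q → push -2. Stack: [4, -2]
BINARY_OP * → 4 * -2 = -8. Stack: [-8]
STORE_FAST q → q=-8. Stack: []
LOAD_FAST_LOAD_FAST q,a → push -8,-2. Stack: [-8, -2]
BINARY_OP - → -8 - -2 = -6. Stack: [-6]
LOAD_FAST q → push -8. Stack: [-6, -8]
BINARY_OP % → -6 % -8 = -6. Stack: [-6]
STORE_FAST p → p=-6. Stack: []
LOAD_CONST → push 18. Stack: [18]
LOAD_FAST a → push -2. Stack: [18, -2]
BINARY_OP // → 18 // -2 = -9. Stack: [-9]
STORE_FAST p → p=-9. Stack: []
LOAD_FAST_LOAD_FAST q,p → push -8,-9. Stack: [-8, -9]
BINARY_OP - → -8 - -9 = 1. Stack: [1]
LOAD_FAST p → push -9. Stack: [1, -9]
BINARY_OP - → 1 - -9 = 10. Stack: [10]
STORE_FAST r → r=10. Stack: []
LOAD_FAST r → push 10. Stack: [10]
LOAD_CONST → push 11. Stack: [10, 11]
BINARY_OP // → 10 // 11 = 0. Stack: [0]
LOAD_CONST → push 10. Stack: [0, 10]
BINARY_OP | → 0 | 10 = 10. Stack: [10]
STORE_FAST s → s=10. Stack: []
LOAD_FAST_LOAD_FAST a,p → push -2,-9. Stack: [-2, -9]
BINARY_OP % → -2 % -9 = -2. Stack: [-2]
LOAD_FAST r → push 10. Stack: [-2, 10]
BINARY_OP // → -2 // 10 = -1. Stack: [-1]
STORE_FAST k → k=-1. Stack: []
LOAD_FAST_LOAD_FAST k,p → push -1,-9. Stack: [-1, -9]
BINARY_OP + → -1 + -9 = -10. Stack: [-10]
RETURN_VALUE → return -10.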